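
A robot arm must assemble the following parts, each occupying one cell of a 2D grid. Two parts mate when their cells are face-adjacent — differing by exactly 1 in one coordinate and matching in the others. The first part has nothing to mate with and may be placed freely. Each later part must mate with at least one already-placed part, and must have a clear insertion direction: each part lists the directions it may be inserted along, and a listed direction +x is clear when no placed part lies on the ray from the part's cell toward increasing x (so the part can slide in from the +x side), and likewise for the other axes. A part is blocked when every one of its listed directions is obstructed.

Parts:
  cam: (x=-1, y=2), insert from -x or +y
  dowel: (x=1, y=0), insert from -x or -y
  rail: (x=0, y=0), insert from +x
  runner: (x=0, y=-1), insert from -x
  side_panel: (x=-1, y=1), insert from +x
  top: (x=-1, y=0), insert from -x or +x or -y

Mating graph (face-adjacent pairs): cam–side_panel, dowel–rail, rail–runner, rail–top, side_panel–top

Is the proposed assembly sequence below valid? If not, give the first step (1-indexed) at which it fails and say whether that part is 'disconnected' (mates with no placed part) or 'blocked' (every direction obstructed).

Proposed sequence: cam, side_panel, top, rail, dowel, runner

1. cam@(-1, 2) [-x clear] — {cam}
2. side_panel@(-1, 1) [+x clear] — {cam, side_panel}
3. top@(-1, 0) [-x clear] — {cam, side_panel, top}
4. rail@(0, 0) [+x clear] — {cam, rail, side_panel, top}
5. dowel@(1, 0) [-y clear] — {cam, dowel, rail, side_panel, top}
6. runner@(0, -1) [-x clear] — {cam, dowel, rail, runner, side_panel, top}

Valid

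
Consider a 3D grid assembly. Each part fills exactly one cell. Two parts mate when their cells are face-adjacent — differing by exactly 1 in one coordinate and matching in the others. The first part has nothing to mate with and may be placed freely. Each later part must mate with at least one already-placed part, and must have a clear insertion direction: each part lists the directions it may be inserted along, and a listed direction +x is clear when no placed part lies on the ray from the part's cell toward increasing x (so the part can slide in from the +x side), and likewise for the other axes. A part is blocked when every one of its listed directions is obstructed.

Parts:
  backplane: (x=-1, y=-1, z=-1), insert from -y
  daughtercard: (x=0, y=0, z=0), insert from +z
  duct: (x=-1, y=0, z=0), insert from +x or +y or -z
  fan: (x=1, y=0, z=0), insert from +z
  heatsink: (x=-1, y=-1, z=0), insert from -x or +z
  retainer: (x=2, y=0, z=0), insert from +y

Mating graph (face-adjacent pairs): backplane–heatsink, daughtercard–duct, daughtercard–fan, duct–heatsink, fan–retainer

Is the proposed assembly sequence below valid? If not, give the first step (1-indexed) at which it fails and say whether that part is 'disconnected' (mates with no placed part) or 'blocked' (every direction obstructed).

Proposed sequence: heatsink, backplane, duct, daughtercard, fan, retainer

1. heatsink@(-1, -1, 0) [-x clear] — {heatsink}
2. backplane@(-1, -1, -1) [-y clear] — {backplane, heatsink}
3. duct@(-1, 0, 0) [+x clear] — {backplane, duct, heatsink}
4. daughtercard@(0, 0, 0) [+z clear] — {backplane, daughtercard, duct, heatsink}
5. fan@(1, 0, 0) [+z clear] — {backplane, daughtercard, duct, fan, heatsink}
6. retainer@(2, 0, 0) [+y clear] — {backplane, daughtercard, duct, fan, heatsink, retainer}

Valid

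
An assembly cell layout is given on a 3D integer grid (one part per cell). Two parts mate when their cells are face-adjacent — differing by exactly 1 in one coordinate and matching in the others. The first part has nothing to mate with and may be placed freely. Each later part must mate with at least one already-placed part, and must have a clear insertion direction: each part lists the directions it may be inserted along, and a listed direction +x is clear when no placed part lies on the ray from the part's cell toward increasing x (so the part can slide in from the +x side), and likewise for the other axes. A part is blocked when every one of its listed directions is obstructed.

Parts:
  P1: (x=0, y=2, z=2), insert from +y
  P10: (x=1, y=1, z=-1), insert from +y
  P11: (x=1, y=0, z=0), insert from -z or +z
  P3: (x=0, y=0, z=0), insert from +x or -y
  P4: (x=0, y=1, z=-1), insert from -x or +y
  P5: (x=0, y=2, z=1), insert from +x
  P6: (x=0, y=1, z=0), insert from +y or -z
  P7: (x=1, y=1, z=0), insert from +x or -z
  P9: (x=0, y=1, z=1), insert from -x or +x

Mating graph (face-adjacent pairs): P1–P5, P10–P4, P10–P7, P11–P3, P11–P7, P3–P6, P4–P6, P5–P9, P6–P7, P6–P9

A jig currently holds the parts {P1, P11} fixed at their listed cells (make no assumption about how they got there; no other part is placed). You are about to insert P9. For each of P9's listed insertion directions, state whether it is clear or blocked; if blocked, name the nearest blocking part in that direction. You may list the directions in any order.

-x: ray from P9(0, 1, 1) has no placed part ⇒ clear
+x: ray from P9(0, 1, 1) has no placed part ⇒ clear

+x: clear; -x: clear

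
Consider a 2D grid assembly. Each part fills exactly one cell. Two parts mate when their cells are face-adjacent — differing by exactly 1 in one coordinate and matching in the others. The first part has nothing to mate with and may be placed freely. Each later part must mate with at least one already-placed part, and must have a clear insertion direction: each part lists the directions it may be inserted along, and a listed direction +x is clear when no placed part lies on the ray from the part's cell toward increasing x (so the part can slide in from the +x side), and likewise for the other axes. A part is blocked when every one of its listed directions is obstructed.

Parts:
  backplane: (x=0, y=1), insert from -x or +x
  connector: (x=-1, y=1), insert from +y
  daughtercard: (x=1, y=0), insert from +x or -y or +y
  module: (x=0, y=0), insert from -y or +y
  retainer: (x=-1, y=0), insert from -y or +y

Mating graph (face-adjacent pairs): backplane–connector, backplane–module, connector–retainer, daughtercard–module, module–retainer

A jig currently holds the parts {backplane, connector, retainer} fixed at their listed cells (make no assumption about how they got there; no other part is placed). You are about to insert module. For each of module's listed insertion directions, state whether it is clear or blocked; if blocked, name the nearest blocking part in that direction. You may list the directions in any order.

+y: blocked by backplane; -y: clear

-y: ray from module(0, 0) has no placed part ⇒ clear
+y: nearest on ray is backplane@(0, 1) ⇒ blocked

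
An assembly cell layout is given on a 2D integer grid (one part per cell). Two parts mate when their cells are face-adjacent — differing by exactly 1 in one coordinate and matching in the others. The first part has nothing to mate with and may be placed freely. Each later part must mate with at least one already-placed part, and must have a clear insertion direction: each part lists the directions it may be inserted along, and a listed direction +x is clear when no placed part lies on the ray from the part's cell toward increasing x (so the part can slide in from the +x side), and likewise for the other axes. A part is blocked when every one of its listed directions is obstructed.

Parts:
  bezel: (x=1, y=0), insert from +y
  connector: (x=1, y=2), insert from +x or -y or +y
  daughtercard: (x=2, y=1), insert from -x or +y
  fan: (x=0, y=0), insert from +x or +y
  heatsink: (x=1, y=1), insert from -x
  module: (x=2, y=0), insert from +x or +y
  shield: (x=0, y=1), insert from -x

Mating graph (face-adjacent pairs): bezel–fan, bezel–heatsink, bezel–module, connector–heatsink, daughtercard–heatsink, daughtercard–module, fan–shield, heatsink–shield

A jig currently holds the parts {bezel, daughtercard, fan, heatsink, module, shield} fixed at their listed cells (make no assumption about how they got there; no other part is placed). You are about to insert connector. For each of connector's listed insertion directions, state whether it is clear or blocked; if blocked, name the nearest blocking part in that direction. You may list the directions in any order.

+x: clear; +y: clear; -y: blocked by heatsink

+x: ray from connector(1, 2) has no placed part ⇒ clear
-y: nearest on ray is heatsink@(1, 1) ⇒ blocked
+y: ray from connector(1, 2) has no placed part ⇒ clear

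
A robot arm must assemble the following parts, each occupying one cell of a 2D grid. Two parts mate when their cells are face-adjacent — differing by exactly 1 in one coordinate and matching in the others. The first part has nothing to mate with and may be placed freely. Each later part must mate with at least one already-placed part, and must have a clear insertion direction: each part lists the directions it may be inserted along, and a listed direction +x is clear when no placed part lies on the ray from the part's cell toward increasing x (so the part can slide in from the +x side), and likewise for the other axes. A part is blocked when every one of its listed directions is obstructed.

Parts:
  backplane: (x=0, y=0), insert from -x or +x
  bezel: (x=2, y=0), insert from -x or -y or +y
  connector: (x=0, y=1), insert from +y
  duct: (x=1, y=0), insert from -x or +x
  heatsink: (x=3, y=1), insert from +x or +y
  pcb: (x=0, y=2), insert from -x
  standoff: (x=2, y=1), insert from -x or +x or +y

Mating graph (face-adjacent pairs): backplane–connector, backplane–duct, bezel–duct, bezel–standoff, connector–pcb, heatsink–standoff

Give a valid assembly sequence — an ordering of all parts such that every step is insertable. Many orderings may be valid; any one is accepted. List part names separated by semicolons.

bezel; standoff; duct; backplane; connector; pcb; heatsink

1. bezel@(2, 0) [-x clear] — {bezel}
2. standoff@(2, 1) [-x clear] — {bezel, standoff}
3. duct@(1, 0) [-x clear] — {bezel, duct, standoff}
4. backplane@(0, 0) [-x clear] — {backplane, bezel, duct, standoff}
5. connector@(0, 1) [+y clear] — {backplane, bezel, connector, duct, standoff}
6. pcb@(0, 2) [-x clear] — {backplane, bezel, connector, duct, pcb, standoff}
7. heatsink@(3, 1) [+x clear] — {backplane, bezel, connector, duct, heatsink, pcb, standoff}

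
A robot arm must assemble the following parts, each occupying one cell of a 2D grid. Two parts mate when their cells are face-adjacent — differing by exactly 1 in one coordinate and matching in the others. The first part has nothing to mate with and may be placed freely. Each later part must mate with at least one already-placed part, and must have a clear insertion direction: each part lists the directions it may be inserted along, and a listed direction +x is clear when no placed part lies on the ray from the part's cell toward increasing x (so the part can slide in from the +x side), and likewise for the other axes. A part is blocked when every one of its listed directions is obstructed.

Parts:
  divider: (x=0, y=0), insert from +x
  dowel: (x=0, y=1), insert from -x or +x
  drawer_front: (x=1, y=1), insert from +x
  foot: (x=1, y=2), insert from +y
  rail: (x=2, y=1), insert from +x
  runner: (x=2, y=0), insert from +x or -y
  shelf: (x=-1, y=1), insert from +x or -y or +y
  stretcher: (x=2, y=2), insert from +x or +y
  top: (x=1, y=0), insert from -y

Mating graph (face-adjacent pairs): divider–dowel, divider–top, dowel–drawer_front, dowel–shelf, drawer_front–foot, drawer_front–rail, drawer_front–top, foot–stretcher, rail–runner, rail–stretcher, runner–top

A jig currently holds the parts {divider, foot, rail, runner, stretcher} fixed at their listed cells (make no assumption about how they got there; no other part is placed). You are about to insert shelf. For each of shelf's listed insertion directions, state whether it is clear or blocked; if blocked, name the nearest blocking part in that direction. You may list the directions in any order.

+x: nearest on ray is rail@(2, 1) ⇒ blocked
-y: ray from shelf(-1, 1) has no placed part ⇒ clear
+y: ray from shelf(-1, 1) has no placed part ⇒ clear

+x: blocked by rail; +y: clear; -y: clear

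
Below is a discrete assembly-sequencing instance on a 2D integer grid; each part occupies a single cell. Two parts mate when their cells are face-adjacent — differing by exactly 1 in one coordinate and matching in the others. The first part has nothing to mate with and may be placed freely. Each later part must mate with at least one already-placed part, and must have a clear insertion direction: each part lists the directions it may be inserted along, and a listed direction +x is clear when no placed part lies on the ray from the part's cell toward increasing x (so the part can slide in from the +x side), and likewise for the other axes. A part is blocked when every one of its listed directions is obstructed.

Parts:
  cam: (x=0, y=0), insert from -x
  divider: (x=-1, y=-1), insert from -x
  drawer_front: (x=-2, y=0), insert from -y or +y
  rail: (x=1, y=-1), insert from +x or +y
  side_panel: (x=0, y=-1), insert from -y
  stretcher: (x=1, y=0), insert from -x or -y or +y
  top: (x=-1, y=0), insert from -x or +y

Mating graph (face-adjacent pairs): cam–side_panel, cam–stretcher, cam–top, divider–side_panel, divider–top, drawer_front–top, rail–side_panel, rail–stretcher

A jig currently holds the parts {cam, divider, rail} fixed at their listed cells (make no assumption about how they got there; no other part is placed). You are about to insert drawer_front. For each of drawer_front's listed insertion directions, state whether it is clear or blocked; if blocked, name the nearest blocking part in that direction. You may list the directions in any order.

+y: clear; -y: clear

-y: ray from drawer_front(-2, 0) has no placed part ⇒ clear
+y: ray from drawer_front(-2, 0) has no placed part ⇒ clear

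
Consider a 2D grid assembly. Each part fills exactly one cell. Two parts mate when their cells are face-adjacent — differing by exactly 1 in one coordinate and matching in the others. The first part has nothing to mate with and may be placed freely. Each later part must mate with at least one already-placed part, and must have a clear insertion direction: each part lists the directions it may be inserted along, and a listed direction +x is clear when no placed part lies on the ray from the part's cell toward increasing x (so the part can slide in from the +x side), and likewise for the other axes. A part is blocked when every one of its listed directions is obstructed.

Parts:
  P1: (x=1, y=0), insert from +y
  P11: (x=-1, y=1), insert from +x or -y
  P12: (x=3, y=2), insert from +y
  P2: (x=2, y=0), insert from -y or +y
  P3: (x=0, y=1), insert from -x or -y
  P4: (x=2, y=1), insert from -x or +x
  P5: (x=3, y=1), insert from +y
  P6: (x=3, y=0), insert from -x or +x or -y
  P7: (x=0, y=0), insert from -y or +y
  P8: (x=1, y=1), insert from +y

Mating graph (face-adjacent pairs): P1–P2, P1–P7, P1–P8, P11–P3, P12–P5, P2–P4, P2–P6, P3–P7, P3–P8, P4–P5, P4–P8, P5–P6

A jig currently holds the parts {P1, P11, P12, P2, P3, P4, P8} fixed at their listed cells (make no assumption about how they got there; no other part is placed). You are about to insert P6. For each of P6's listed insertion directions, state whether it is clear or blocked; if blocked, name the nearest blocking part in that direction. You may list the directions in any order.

+x: clear; -x: blocked by P2; -y: clear

-x: nearest on ray is P2@(2, 0) ⇒ blocked
+x: ray from P6(3, 0) has no placed part ⇒ clear
-y: ray from P6(3, 0) has no placed part ⇒ clear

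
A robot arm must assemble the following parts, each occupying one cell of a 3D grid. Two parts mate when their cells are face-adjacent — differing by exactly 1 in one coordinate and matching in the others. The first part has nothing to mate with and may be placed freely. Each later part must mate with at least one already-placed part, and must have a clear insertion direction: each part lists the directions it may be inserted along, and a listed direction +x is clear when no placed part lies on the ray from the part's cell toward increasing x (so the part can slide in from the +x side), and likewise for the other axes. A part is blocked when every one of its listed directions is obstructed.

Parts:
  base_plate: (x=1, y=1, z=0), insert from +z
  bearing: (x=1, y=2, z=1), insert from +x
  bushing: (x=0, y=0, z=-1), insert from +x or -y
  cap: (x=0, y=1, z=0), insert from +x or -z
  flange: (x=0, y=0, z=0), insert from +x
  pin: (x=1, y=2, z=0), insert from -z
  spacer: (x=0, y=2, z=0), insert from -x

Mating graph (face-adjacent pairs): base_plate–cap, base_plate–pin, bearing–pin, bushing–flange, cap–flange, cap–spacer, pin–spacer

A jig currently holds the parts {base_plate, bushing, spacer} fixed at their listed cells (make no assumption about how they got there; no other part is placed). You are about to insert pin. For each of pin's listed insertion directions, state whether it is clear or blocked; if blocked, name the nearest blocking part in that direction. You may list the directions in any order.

-z: ray from pin(1, 2, 0) has no placed part ⇒ clear

-z: clear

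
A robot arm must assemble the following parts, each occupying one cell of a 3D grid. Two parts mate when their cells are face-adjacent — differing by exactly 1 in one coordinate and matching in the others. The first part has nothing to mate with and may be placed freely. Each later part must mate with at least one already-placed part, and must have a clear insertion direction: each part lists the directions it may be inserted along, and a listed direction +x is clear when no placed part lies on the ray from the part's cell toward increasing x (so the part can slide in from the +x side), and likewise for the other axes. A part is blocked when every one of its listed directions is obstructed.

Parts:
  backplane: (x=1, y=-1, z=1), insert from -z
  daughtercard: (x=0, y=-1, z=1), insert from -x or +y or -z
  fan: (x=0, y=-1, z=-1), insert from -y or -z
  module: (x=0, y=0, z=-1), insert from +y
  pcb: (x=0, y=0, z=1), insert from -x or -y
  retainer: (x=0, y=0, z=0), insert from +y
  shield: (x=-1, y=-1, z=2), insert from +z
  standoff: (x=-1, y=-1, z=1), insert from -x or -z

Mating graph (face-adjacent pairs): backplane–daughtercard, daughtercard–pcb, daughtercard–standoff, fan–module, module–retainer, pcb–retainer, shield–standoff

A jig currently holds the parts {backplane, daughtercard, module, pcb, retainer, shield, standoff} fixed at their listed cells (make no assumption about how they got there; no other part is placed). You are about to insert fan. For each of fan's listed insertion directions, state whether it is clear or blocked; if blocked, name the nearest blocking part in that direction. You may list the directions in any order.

-y: clear; -z: clear

-y: ray from fan(0, -1, -1) has no placed part ⇒ clear
-z: ray from fan(0, -1, -1) has no placed part ⇒ clear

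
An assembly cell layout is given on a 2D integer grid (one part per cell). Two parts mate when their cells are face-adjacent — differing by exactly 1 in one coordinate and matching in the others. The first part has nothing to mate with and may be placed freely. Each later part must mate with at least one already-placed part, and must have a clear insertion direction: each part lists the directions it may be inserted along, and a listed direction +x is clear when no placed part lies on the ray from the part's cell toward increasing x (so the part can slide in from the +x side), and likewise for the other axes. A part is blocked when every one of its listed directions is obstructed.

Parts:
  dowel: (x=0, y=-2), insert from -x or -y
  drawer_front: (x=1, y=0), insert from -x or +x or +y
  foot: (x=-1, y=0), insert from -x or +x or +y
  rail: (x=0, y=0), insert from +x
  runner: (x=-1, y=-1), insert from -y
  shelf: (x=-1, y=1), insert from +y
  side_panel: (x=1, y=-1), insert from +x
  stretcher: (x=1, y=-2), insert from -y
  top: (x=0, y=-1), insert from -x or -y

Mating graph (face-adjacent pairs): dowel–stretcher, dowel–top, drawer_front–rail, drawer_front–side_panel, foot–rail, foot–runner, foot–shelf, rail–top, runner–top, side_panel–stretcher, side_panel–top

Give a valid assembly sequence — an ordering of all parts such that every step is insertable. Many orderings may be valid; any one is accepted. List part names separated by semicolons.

runner; top; side_panel; foot; shelf; stretcher; dowel; rail; drawer_front

1. runner@(-1, -1) [-y clear] — {runner}
2. top@(0, -1) [-y clear] — {runner, top}
3. side_panel@(1, -1) [+x clear] — {runner, side_panel, top}
4. foot@(-1, 0) [-x clear] — {foot, runner, side_panel, top}
5. shelf@(-1, 1) [+y clear] — {foot, runner, shelf, side_panel, top}
6. stretcher@(1, -2) [-y clear] — {foot, runner, shelf, side_panel, stretcher, top}
7. dowel@(0, -2) [-x clear] — {dowel, foot, runner, shelf, side_panel, stretcher, top}
8. rail@(0, 0) [+x clear] — {dowel, foot, rail, runner, shelf, side_panel, stretcher, top}
9. drawer_front@(1, 0) [+x clear] — {dowel, drawer_front, foot, rail, runner, shelf, side_panel, stretcher, top}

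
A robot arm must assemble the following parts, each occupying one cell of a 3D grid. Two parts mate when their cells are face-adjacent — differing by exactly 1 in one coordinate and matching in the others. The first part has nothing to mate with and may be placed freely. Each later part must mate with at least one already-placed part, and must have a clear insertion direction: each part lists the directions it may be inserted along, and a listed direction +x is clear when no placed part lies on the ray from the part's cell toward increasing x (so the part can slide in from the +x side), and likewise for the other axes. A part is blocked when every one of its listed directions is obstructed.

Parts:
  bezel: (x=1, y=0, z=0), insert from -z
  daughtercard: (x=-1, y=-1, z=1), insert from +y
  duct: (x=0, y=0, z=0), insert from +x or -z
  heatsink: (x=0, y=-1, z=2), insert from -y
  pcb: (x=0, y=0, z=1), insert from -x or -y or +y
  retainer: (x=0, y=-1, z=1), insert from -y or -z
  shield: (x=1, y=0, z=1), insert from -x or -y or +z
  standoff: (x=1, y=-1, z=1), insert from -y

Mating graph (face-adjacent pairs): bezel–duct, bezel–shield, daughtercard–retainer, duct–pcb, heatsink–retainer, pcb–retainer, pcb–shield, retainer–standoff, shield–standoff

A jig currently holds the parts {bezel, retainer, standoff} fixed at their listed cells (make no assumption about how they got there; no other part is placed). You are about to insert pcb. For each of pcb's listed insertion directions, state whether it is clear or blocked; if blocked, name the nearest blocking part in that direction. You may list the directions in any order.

+y: clear; -x: clear; -y: blocked by retainer

-x: ray from pcb(0, 0, 1) has no placed part ⇒ clear
-y: nearest on ray is retainer@(0, -1, 1) ⇒ blocked
+y: ray from pcb(0, 0, 1) has no placed part ⇒ clear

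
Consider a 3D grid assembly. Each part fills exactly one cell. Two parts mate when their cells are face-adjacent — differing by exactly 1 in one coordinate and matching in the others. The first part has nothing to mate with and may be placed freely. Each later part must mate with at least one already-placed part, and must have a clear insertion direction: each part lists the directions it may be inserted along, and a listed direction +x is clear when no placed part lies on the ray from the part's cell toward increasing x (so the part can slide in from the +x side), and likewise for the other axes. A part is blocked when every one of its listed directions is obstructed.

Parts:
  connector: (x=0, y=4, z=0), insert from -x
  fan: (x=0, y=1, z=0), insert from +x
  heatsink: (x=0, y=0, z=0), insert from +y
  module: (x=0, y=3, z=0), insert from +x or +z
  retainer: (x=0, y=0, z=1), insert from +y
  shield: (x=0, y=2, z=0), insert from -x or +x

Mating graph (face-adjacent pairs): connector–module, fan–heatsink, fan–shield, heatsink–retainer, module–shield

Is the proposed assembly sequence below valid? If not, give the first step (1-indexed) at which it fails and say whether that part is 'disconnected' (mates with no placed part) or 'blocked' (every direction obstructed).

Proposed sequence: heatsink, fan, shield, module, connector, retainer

1. heatsink@(0, 0, 0) [+y clear] — {heatsink}
2. fan@(0, 1, 0) [+x clear] — {fan, heatsink}
3. shield@(0, 2, 0) [-x clear] — {fan, heatsink, shield}
4. module@(0, 3, 0) [+x clear] — {fan, heatsink, module, shield}
5. connector@(0, 4, 0) [-x clear] — {connector, fan, heatsink, module, shield}
6. retainer@(0, 0, 1) [+y clear] — {connector, fan, heatsink, module, retainer, shield}

Valid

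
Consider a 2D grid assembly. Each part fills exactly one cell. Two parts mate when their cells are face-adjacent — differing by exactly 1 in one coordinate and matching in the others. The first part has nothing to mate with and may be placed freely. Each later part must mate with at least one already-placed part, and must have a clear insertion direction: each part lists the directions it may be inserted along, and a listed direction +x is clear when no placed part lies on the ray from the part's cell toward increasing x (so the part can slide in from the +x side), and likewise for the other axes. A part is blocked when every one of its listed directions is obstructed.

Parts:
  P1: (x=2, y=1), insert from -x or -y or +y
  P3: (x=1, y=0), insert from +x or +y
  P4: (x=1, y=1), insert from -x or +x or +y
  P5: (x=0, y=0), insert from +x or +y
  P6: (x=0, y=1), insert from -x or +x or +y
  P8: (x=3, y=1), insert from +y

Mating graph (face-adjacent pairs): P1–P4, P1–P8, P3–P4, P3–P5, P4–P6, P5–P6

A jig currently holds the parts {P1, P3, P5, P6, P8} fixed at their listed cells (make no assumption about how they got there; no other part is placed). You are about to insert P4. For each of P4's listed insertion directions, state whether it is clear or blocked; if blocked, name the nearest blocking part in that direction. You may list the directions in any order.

+x: blocked by P1; +y: clear; -x: blocked by P6

-x: nearest on ray is P6@(0, 1) ⇒ blocked
+x: nearest on ray is P1@(2, 1) ⇒ blocked
+y: ray from P4(1, 1) has no placed part ⇒ clear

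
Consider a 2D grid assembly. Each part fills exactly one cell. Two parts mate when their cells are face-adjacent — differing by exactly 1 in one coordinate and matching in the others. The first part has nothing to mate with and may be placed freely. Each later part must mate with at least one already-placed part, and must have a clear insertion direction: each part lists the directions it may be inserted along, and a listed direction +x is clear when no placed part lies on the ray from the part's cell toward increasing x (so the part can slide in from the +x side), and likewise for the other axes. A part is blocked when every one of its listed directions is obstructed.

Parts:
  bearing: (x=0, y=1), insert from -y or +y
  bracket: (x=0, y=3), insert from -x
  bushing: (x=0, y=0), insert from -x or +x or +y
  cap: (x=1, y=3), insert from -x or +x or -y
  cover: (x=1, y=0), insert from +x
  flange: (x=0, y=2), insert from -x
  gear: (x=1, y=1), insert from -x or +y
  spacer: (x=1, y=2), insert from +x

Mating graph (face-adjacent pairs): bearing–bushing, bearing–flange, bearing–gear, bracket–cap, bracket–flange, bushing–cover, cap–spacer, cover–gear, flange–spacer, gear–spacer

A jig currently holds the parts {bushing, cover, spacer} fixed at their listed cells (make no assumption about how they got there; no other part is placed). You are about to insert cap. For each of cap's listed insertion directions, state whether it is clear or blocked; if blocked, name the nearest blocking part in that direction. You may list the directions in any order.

+x: clear; -x: clear; -y: blocked by spacer

-x: ray from cap(1, 3) has no placed part ⇒ clear
+x: ray from cap(1, 3) has no placed part ⇒ clear
-y: nearest on ray is spacer@(1, 2) ⇒ blocked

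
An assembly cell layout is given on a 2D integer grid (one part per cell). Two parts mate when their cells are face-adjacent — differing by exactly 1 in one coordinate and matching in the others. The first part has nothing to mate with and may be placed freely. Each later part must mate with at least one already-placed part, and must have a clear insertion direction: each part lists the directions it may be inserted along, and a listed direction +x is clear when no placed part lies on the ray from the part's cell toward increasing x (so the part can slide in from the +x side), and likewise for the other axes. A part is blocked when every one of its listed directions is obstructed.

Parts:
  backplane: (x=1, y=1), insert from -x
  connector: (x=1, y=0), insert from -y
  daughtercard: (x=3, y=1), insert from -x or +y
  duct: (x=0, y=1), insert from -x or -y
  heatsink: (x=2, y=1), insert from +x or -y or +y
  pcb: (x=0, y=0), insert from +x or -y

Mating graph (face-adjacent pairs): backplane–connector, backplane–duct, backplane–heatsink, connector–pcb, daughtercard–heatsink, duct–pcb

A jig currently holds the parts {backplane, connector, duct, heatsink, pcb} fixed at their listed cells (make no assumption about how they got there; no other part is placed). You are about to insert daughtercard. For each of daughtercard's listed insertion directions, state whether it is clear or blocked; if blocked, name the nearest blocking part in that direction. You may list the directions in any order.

-x: nearest on ray is heatsink@(2, 1) ⇒ blocked
+y: ray from daughtercard(3, 1) has no placed part ⇒ clear

+y: clear; -x: blocked by heatsink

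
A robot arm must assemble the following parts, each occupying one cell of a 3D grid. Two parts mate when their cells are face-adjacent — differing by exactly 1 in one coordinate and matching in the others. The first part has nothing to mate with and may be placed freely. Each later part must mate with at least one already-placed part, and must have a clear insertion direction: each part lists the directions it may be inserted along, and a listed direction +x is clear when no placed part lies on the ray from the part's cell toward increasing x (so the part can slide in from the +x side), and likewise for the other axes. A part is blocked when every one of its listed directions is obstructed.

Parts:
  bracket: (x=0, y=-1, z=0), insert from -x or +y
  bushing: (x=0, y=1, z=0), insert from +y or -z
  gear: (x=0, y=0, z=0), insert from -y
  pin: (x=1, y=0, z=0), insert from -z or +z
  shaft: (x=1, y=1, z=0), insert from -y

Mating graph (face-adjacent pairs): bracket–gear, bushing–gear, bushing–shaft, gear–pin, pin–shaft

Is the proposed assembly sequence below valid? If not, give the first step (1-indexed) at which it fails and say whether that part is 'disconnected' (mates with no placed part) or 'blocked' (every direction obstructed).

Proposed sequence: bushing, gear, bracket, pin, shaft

1. bushing@(0, 1, 0) [+y clear] — {bushing}
2. gear@(0, 0, 0) [-y clear] — {bushing, gear}
3. bracket@(0, -1, 0) [-x clear] — {bracket, bushing, gear}
4. pin@(1, 0, 0) [-z clear] — {bracket, bushing, gear, pin}
5. shaft@(1, 1, 0) — -y all obstructed ⇒ blocked

Invalid at step 5 (blocked)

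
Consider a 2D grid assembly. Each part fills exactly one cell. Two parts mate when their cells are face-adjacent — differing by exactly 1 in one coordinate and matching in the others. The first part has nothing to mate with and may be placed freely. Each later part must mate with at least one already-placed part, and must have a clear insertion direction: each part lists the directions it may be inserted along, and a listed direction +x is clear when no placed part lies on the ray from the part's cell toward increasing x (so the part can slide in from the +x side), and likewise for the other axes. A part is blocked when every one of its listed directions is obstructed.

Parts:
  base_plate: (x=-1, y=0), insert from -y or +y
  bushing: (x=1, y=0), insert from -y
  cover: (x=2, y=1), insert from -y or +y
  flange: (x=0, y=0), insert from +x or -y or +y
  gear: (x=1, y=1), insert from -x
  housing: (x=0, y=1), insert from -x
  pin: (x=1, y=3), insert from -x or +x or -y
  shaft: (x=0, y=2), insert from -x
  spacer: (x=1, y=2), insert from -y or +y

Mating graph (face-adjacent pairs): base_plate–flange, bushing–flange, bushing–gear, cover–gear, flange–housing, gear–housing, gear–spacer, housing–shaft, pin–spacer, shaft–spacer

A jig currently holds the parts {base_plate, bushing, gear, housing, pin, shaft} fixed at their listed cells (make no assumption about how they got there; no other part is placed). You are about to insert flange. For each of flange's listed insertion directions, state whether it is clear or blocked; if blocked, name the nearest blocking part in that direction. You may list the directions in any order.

+x: blocked by bushing; +y: blocked by housing; -y: clear

+x: nearest on ray is bushing@(1, 0) ⇒ blocked
-y: ray from flange(0, 0) has no placed part ⇒ clear
+y: nearest on ray is housing@(0, 1) ⇒ blocked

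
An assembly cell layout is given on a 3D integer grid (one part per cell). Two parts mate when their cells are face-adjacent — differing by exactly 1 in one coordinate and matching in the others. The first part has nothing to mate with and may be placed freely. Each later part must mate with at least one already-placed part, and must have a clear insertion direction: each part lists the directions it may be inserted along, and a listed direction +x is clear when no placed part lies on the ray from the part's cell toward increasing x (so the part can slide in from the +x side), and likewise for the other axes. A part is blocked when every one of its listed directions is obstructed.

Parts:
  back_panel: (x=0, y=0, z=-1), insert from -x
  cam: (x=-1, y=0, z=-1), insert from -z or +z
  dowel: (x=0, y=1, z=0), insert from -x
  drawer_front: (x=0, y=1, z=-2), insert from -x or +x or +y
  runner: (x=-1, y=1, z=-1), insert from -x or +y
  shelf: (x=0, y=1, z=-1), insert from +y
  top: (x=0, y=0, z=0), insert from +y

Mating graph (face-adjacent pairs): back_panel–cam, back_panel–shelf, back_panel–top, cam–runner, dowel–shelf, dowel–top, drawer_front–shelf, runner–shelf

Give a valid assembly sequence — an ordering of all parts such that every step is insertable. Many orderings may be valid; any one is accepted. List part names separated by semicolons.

drawer_front; shelf; runner; back_panel; top; dowel; cam

1. drawer_front@(0, 1, -2) [-x clear] — {drawer_front}
2. shelf@(0, 1, -1) [+y clear] — {drawer_front, shelf}
3. runner@(-1, 1, -1) [-x clear] — {drawer_front, runner, shelf}
4. back_panel@(0, 0, -1) [-x clear] — {back_panel, drawer_front, runner, shelf}
5. top@(0, 0, 0) [+y clear] — {back_panel, drawer_front, runner, shelf, top}
6. dowel@(0, 1, 0) [-x clear] — {back_panel, dowel, drawer_front, runner, shelf, top}
7. cam@(-1, 0, -1) [-z clear] — {back_panel, cam, dowel, drawer_front, runner, shelf, top}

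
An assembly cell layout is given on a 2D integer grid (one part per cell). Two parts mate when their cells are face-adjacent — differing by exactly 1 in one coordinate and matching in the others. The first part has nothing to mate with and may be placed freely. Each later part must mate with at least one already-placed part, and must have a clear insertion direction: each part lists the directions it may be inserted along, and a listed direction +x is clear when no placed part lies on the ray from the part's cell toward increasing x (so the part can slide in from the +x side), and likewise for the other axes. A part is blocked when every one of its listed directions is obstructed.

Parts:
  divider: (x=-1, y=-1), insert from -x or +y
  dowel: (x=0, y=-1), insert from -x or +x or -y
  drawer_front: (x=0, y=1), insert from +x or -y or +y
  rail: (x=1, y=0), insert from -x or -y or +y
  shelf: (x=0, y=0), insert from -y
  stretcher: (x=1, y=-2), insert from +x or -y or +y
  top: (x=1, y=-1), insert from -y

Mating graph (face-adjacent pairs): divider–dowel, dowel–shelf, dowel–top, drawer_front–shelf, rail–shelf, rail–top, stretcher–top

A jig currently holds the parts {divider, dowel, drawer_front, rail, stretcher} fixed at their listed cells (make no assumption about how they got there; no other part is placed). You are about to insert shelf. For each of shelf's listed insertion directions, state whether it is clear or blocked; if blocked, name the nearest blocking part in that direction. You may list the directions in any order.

-y: blocked by dowel

-y: nearest on ray is dowel@(0, -1) ⇒ blocked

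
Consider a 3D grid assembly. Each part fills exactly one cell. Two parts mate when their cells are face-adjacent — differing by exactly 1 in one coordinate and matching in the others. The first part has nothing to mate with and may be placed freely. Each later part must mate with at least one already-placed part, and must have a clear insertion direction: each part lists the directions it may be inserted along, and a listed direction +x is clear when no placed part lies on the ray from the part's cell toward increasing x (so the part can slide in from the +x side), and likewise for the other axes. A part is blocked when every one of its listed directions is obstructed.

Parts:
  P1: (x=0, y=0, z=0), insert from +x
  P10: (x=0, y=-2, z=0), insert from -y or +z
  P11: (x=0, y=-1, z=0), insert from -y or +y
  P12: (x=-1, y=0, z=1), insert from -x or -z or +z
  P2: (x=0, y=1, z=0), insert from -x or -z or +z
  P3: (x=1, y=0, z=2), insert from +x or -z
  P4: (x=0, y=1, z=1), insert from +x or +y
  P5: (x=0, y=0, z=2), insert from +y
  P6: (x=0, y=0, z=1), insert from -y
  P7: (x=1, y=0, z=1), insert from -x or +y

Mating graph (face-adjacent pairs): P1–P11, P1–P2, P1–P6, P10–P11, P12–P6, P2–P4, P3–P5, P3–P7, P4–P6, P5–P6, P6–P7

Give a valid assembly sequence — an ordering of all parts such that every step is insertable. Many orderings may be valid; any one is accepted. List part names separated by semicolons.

1. P4@(0, 1, 1) [+x clear] — {P4}
2. P6@(0, 0, 1) [-y clear] — {P4, P6}
3. P7@(1, 0, 1) [+y clear] — {P4, P6, P7}
4. P5@(0, 0, 2) [+y clear] — {P4, P5, P6, P7}
5. P2@(0, 1, 0) [-x clear] — {P2, P4, P5, P6, P7}
6. P3@(1, 0, 2) [+x clear] — {P2, P3, P4, P5, P6, P7}
7. P1@(0, 0, 0) [+x clear] — {P1, P2, P3, P4, P5, P6, P7}
8. P11@(0, -1, 0) [-y clear] — {P1, P11, P2, P3, P4, P5, P6, P7}
9. P12@(-1, 0, 1) [-x clear] — {P1, P11, P12, P2, P3, P4, P5, P6, P7}
10. P10@(0, -2, 0) [-y clear] — {P1, P10, P11, P12, P2, P3, P4, P5, P6, P7}

P4; P6; P7; P5; P2; P3; P1; P11; P12; P10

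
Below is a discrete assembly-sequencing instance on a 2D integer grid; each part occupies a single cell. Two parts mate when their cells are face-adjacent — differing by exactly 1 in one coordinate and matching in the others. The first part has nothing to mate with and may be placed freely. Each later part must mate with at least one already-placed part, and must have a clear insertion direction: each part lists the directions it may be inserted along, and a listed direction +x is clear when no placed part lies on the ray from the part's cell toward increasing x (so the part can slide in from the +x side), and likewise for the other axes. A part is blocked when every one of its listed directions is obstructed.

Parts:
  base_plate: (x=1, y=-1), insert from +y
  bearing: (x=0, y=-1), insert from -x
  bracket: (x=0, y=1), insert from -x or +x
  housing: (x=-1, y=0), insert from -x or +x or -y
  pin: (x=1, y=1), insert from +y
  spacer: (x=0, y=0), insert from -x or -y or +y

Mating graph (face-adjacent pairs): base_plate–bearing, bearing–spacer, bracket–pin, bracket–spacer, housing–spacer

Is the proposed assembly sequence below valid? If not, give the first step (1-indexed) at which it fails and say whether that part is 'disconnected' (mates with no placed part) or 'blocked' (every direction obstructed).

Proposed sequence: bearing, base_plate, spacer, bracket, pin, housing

Valid

1. bearing@(0, -1) [-x clear] — {bearing}
2. base_plate@(1, -1) [+y clear] — {base_plate, bearing}
3. spacer@(0, 0) [-x clear] — {base_plate, bearing, spacer}
4. bracket@(0, 1) [-x clear] — {base_plate, bearing, bracket, spacer}
5. pin@(1, 1) [+y clear] — {base_plate, bearing, bracket, pin, spacer}
6. housing@(-1, 0) [-x clear] — {base_plate, bearing, bracket, housing, pin, spacer}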